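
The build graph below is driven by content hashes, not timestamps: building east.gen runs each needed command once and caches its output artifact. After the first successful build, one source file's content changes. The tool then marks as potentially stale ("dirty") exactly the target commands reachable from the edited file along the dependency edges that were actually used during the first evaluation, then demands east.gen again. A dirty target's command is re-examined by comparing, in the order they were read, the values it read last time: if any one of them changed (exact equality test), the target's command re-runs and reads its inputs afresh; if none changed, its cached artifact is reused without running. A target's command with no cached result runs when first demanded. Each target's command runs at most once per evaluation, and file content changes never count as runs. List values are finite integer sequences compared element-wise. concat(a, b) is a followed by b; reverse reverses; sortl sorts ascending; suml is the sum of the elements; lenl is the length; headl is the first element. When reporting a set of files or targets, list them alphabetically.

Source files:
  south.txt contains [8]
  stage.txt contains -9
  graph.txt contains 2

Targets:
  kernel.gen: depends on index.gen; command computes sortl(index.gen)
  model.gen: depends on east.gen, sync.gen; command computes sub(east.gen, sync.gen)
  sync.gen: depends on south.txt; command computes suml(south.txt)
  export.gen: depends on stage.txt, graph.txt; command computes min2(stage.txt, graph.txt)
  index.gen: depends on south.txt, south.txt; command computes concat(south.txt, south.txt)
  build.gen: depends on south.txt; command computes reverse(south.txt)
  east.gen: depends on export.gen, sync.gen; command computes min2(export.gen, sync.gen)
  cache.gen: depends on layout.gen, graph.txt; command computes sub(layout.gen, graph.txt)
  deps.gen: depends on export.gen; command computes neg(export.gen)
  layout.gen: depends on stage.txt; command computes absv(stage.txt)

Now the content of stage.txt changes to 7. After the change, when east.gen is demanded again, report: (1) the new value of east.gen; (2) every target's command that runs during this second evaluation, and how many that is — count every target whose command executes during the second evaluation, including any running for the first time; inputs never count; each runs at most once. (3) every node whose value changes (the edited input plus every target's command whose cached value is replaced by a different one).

Initial pass — values computed on the first demand:
  export.gen = min2(-9, 2) = -9
  sync.gen = suml([8]) = 8
  east.gen = min2(-9, 8) = -9

Second demand — change propagation:
  export.gen: re-runs because stage.txt -9->7; new result 2.
  east.gen: re-runs because export.gen -9->2; new result 2.

east.gen now evaluates to 2.
Run set: east.gen, export.gen (2 run).
Changed values: east.gen, export.gen, stage.txt.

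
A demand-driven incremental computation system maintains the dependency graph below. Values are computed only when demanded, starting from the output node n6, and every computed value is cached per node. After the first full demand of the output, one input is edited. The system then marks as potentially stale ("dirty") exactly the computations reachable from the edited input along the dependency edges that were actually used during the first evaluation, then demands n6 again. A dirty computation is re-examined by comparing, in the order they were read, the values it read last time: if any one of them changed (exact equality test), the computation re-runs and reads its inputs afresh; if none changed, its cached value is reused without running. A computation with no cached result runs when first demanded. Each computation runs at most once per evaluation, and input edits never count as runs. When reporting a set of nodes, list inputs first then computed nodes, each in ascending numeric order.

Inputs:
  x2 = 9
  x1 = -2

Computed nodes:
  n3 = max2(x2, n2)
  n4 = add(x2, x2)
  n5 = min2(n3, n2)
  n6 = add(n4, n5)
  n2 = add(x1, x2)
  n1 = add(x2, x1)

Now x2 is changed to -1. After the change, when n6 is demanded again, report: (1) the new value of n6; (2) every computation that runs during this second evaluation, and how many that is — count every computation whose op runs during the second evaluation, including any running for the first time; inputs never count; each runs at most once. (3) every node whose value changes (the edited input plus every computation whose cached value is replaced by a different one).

New value of n6: -5.
Computations that run: n2, n3, n4, n5, n6 — 5 in total.
Values that change: x2, n2, n3, n4, n5, n6.

First evaluation (everything demanded from the output):
  n2 = add(-2, 9) = 7
  n3 = max2(9, 7) = 9
  n4 = add(9, 9) = 18
  n5 = min2(9, 7) = 7
  n6 = add(18, 7) = 25

Propagation after the edit:
  n2: runs — x2 9->-1; result -3.
  n3: runs — x2 9->-1; n2 7->-3; result -1.
  n4: runs — x2 9->-1; x2 9->-1; result -2.
  n5: runs — n3 9->-1; n2 7->-3; result -3.
  n6: runs — n4 18->-2; n5 7->-3; result -5.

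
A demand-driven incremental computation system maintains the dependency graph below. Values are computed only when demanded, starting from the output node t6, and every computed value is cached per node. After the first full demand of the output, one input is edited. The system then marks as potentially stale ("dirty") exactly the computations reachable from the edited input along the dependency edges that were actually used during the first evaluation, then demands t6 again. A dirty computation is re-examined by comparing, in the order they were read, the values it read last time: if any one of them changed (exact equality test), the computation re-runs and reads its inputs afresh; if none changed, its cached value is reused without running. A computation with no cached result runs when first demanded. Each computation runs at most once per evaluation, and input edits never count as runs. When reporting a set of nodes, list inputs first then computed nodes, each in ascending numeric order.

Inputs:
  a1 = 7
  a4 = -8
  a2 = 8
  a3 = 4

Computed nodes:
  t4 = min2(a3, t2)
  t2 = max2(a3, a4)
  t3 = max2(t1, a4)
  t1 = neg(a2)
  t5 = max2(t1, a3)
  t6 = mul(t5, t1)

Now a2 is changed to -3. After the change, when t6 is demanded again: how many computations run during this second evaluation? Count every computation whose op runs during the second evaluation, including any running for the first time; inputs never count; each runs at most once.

Computations that run: t1, t5, t6 — 3 in total.

First evaluation (everything demanded from the output):
  t1 = neg(8) = -8
  t5 = max2(-8, 4) = 4
  t6 = mul(4, -8) = -32

Propagation after the edit:
  t1: runs — a2 8->-3; result 3.
  t5: runs — t1 -8->3; result 4 (same value as before).
  t6: runs — t1 -8->3; result 12.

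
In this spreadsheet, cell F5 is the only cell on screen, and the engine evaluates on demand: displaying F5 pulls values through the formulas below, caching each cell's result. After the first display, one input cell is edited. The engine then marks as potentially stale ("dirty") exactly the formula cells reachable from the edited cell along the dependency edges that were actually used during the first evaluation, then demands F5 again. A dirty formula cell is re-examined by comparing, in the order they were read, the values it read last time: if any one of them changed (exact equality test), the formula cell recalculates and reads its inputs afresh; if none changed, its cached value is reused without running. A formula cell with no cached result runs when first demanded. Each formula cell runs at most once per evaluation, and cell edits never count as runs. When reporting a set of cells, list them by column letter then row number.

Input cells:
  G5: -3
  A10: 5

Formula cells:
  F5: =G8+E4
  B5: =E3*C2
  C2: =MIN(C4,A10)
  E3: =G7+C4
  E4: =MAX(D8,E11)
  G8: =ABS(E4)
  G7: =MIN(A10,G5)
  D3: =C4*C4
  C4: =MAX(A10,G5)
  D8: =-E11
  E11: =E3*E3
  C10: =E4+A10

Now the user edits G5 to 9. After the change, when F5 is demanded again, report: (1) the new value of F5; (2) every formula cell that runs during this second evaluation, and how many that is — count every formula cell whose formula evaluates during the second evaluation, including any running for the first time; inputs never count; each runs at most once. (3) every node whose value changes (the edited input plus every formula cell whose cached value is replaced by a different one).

Initial pass — values computed on the first demand:
  C4 = MAX(5, -3) = 5
  G7 = MIN(5, -3) = -3
  E3 = -3 + 5 = 2
  E11 = 2 * 2 = 4
  D8 = -(4) = -4
  E4 = MAX(-4, 4) = 4
  G8 = ABS(4) = 4
  F5 = 4 + 4 = 8

Second demand — change propagation:
  C4: re-runs because G5 -3->9; new result 9.
  G7: re-runs because G5 -3->9; new result 5.
  E3: re-runs because G7 -3->5; C4 5->9; new result 14.
  E11: re-runs because E3 2->14; E3 2->14; new result 196.
  D8: re-runs because E11 4->196; new result -196.
  E4: re-runs because D8 -4->-196; E11 4->196; new result 196.
  G8: re-runs because E4 4->196; new result 196.
  F5: re-runs because G8 4->196; E4 4->196; new result 392.

F5 now evaluates to 392.
Run set: C4, D8, E3, E4, E11, F5, G7, G8 (8 run).
Changed values: C4, D8, E3, E4, E11, F5, G5, G7, G8.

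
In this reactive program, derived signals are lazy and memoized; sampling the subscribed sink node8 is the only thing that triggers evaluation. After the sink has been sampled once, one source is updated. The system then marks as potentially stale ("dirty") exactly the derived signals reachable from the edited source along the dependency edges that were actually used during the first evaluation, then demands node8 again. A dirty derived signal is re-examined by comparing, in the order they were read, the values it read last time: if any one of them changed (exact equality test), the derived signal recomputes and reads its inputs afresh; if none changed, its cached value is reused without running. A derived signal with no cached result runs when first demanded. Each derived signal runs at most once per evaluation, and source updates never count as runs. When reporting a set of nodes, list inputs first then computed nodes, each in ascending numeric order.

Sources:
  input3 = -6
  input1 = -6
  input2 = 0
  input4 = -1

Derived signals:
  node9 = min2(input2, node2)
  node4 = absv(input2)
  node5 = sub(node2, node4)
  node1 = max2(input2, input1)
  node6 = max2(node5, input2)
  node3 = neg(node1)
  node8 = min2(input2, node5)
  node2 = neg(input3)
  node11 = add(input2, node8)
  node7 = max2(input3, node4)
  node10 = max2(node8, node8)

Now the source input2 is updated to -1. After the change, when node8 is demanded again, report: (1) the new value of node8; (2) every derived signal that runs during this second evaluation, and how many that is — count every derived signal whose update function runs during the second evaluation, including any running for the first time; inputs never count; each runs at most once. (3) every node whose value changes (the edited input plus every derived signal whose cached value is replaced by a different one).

First demand of the output computes:
  node2 = neg(-6) = 6
  node4 = absv(0) = 0
  node5 = sub(6, 0) = 6
  node8 = min2(0, 6) = 0

After the edit, cleaning proceeds:
  node4: a read changed (input2 0->-1) — executes, giving 1.
  node5: a read changed (node4 0->1) — executes, giving 5.
  node8: a read changed (input2 0->-1; node5 6->5) — executes, giving -1.

Demanding node8 again yields -1.
3 derived signals run: node4, node5, node8.
The nodes whose values change: input2, node4, node5, node8.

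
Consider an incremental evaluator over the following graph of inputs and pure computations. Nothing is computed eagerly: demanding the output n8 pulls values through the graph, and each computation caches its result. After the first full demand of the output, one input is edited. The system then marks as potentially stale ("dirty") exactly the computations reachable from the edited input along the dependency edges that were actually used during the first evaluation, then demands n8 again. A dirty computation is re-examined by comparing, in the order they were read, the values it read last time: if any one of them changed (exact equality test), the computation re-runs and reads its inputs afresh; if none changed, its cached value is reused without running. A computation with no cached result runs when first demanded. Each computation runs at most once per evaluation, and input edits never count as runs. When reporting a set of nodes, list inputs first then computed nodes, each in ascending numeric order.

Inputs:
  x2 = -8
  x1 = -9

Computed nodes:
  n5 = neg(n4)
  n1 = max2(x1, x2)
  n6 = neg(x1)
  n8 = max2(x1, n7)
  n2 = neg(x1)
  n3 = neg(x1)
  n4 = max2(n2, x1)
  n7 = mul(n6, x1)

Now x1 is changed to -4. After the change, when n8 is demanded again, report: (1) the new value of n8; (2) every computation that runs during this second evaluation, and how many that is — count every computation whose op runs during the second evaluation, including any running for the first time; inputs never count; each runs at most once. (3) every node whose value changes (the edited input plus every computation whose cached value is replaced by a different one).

Initial pass — values computed on the first demand:
  n6 = neg(-9) = 9
  n7 = mul(9, -9) = -81
  n8 = max2(-9, -81) = -9

Second demand — change propagation:
  n6: re-runs because x1 -9->-4; new result 4.
  n7: re-runs because n6 9->4; x1 -9->-4; new result -16.
  n8: re-runs because x1 -9->-4; n7 -81->-16; new result -4.

n8 now evaluates to -4.
Run set: n6, n7, n8 (3 run).
Changed values: x1, n6, n7, n8.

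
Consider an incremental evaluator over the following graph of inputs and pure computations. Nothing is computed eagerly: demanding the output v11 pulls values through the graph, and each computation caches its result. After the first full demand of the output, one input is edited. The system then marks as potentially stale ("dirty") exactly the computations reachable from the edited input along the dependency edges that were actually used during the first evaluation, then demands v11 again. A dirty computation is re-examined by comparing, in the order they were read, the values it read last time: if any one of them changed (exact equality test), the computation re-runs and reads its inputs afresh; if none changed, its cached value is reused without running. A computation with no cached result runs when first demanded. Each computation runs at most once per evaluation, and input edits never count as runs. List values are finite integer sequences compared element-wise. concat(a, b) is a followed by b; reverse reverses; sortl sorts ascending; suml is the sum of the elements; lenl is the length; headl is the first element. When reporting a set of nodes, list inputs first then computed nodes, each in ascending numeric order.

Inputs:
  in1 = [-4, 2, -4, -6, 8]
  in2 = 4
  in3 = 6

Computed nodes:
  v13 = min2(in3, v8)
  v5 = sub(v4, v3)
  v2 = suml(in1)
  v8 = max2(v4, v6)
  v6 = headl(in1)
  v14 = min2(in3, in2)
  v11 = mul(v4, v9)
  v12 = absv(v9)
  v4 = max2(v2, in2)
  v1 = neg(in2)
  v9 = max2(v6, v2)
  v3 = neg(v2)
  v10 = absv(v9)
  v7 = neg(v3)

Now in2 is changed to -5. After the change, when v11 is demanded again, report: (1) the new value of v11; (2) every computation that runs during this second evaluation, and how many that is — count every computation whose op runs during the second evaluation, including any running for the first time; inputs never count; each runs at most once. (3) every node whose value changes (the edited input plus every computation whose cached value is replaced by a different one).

Initial pass — values computed on the first demand:
  v2 = suml([-4, 2, -4, -6, 8]) = -4
  v4 = max2(-4, 4) = 4
  v6 = headl([-4, 2, -4, -6, 8]) = -4
  v9 = max2(-4, -4) = -4
  v11 = mul(4, -4) = -16

Second demand — change propagation:
  v4: re-runs because in2 4->-5; new result -4.
  v11: re-runs because v4 4->-4; new result 16.

v11 now evaluates to 16.
Run set: v4, v11 (2 run).
Changed values: in2, v4, v11.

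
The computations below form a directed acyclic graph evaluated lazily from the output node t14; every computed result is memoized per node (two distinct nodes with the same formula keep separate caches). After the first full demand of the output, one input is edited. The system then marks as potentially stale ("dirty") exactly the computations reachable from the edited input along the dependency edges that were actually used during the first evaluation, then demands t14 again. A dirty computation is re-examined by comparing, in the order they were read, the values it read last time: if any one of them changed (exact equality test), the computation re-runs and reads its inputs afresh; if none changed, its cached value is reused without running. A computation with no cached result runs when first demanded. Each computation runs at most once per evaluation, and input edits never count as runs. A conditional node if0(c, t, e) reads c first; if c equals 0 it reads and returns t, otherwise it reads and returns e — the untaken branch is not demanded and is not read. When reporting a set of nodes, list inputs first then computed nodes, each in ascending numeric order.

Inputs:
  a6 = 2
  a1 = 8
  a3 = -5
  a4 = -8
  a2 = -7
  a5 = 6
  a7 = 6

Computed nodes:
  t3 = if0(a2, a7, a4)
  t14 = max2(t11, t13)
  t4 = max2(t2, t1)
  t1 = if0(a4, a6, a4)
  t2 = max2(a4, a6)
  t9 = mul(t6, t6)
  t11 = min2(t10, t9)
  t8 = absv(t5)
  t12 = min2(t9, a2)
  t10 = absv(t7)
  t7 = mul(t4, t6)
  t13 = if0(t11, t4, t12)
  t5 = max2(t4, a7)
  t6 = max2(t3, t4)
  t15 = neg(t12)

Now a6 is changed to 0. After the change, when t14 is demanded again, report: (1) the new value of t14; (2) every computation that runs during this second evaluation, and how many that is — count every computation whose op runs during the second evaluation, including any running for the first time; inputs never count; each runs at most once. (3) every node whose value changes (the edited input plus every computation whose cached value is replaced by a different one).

Demanding t14 again yields 0.
9 computations run: t2, t4, t6, t7, t9, t10, t11, t13, t14.
The nodes whose values change: a6, t2, t4, t6, t7, t9, t10, t11, t13, t14.
Note the branch switch — demand abandons t12, which is never re-examined.

First demand of the output computes:
  t1 = if0(a4=-8 -> else branch a4) = -8
  t2 = max2(-8, 2) = 2
  t3 = if0(a2=-7 -> else branch a4) = -8
  t4 = max2(2, -8) = 2
  t6 = max2(-8, 2) = 2
  t7 = mul(2, 2) = 4
  t9 = mul(2, 2) = 4
  t10 = absv(4) = 4
  t11 = min2(4, 4) = 4
  t12 = min2(4, -7) = -7
  t13 = if0(t11=4 -> else branch t12) = -7
  t14 = max2(4, -7) = 4

After the edit, cleaning proceeds:
  t2: a read changed (a6 2->0) — executes, giving 0.
  t4: a read changed (t2 2->0) — executes, giving 0.
  t6: a read changed (t4 2->0) — executes, giving 0.
  t7: a read changed (t4 2->0; t6 2->0) — executes, giving 0.
  t9: a read changed (t6 2->0; t6 2->0) — executes, giving 0.
  t10: a read changed (t7 4->0) — executes, giving 0.
  t11: a read changed (t10 4->0; t9 4->0) — executes, giving 0.
  t12: stays stale; no demand reaches it after the flip.
  t13: a read changed (t11 4->0) — executes, giving 0.
  t14: a read changed (t11 4->0; t13 -7->0) — executes, giving 0.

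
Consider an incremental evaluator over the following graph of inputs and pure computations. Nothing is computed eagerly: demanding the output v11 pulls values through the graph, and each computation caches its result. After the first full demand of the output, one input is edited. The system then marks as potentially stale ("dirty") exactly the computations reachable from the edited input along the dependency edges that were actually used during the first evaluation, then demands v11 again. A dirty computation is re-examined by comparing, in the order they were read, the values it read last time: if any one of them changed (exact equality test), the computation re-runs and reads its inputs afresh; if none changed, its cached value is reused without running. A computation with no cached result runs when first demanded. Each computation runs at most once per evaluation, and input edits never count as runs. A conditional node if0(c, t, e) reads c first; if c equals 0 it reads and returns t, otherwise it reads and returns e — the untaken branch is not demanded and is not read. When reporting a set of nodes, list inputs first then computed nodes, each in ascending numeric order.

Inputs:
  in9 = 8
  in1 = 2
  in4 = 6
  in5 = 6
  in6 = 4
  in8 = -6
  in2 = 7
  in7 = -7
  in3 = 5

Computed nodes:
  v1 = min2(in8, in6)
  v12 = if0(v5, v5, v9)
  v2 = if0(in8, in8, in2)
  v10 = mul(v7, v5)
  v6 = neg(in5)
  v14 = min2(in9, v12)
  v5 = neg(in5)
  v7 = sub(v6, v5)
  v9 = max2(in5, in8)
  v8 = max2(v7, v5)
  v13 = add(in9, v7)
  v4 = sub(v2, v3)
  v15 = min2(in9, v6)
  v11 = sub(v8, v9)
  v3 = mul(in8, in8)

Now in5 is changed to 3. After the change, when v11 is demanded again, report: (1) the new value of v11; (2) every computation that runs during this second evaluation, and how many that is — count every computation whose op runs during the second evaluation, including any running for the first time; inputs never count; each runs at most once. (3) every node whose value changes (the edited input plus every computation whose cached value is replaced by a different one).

v11 now evaluates to -3.
Run set: v5, v6, v7, v8, v9, v11 (6 run).
Changed values: in5, v5, v6, v9, v11.

Initial pass — values computed on the first demand:
  v5 = neg(6) = -6
  v6 = neg(6) = -6
  v7 = sub(-6, -6) = 0
  v8 = max2(0, -6) = 0
  v9 = max2(6, -6) = 6
  v11 = sub(0, 6) = -6

Second demand — change propagation:
  v5: re-runs because in5 6->3; new result -3.
  v6: re-runs because in5 6->3; new result -3.
  v7: re-runs because v6 -6->-3; v5 -6->-3; new result 0 (unchanged).
  v8: re-runs because v5 -6->-3; new result 0 (unchanged).
  v9: re-runs because in5 6->3; new result 3.
  v11: re-runs because v9 6->3; new result -3.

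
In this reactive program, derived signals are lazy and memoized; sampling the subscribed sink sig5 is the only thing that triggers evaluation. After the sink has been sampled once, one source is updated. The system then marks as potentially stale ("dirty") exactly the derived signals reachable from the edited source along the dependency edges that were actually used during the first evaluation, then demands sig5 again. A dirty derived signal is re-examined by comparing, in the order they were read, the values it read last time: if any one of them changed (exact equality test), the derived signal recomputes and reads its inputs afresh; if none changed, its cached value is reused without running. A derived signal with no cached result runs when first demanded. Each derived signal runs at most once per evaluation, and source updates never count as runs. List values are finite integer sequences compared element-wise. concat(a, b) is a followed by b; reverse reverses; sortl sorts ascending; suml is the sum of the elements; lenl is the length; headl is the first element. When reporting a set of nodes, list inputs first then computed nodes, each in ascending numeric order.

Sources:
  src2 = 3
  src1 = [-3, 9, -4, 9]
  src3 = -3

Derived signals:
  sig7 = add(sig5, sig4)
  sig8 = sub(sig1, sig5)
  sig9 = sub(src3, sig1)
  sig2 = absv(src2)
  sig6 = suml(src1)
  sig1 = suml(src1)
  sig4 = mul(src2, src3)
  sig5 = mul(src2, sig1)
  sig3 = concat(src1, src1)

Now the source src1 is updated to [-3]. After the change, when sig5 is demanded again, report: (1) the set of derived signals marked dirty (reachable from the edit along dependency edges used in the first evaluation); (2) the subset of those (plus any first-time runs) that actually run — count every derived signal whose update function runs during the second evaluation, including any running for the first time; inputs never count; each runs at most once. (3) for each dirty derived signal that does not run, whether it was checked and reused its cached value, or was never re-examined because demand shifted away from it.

The edit dirties: sig1, sig5.
2 derived signals run: sig1, sig5.
No dirty derived signal escaped a run.

First demand of the output computes:
  sig1 = suml([-3, 9, -4, 9]) = 11
  sig5 = mul(3, 11) = 33

After the edit, cleaning proceeds:
  sig1: a read changed (src1 [-3, 9, -4, 9]->[-3]) — executes, giving -3.
  sig5: a read changed (sig1 11->-3) — executes, giving -9.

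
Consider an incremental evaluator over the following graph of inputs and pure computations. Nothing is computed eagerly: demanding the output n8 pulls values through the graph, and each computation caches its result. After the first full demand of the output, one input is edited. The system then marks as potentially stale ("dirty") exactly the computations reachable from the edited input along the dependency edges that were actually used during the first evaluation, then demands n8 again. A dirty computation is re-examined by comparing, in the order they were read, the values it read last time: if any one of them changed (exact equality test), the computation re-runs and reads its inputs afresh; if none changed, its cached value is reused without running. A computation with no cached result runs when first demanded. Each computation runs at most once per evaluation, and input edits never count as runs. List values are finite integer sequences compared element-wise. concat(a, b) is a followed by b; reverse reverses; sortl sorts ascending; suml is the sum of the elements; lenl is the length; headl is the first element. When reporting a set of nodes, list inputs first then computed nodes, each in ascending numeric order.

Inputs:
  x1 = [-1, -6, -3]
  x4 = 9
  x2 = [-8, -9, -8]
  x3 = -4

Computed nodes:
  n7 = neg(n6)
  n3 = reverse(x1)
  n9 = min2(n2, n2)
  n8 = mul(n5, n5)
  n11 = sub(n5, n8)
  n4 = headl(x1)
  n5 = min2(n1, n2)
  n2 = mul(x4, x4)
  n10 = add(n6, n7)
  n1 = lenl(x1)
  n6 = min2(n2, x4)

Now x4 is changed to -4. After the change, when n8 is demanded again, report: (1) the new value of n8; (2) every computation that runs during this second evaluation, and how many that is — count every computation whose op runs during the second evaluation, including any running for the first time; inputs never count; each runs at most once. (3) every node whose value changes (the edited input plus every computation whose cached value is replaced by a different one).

n8 now evaluates to 9.
Run set: n2, n5 (2 run).
Changed values: x4, n2.
The important point: n5 recomputes to an identical value, and the output ends up unchanged.

Initial pass — values computed on the first demand:
  n1 = lenl([-1, -6, -3]) = 3
  n2 = mul(9, 9) = 81
  n5 = min2(3, 81) = 3
  n8 = mul(3, 3) = 9

Second demand — change propagation:
  n2: re-runs because x4 9->-4; x4 9->-4; new result 16.
  n5: re-runs because n2 81->16; new result 3 (unchanged).
  n8: re-examined; everything it read last time is the same (n5 unchanged, n5 unchanged) — cache 9 kept, no run.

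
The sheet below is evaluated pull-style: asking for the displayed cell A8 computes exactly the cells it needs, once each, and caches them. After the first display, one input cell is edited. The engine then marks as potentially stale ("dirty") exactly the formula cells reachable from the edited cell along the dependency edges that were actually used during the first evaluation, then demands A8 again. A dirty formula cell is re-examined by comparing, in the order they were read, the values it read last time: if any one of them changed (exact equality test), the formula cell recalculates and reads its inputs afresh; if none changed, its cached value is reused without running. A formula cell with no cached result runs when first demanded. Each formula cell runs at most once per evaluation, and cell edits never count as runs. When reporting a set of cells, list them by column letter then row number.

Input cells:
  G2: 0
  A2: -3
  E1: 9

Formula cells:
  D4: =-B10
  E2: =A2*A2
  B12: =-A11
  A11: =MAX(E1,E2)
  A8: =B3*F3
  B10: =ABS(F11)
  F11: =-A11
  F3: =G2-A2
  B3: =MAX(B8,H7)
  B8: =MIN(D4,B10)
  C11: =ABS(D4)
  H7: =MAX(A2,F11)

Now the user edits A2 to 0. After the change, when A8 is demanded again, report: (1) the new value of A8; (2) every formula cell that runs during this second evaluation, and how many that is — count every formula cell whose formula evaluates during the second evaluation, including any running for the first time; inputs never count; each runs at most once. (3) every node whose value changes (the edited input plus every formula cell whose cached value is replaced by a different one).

Demanding A8 again yields 0.
6 formula cells run: A8, A11, B3, E2, F3, H7.
The nodes whose values change: A2, A8, B3, E2, F3, H7.
Note where the cutoff bites: F11 is checked, finds nothing changed, and keeps its cache.

First demand of the output computes:
  E2 = -3 * -3 = 9
  A11 = MAX(9, 9) = 9
  F3 = 0 - -3 = 3
  F11 = -(9) = -9
  B10 = ABS(-9) = 9
  D4 = -(9) = -9
  B8 = MIN(-9, 9) = -9
  H7 = MAX(-3, -9) = -3
  B3 = MAX(-9, -3) = -3
  A8 = -3 * 3 = -9

After the edit, cleaning proceeds:
  E2: a read changed (A2 -3->0; A2 -3->0) — executes, giving 0.
  A11: a read changed (E2 9->0) — executes, giving 9 — identical to its old value.
  F3: a read changed (A2 -3->0) — executes, giving 0.
  F11: dirty, but its reads are unchanged (A11 unchanged); cached -9 stands.
  B10: dirty, but its reads are unchanged (F11 unchanged); cached 9 stands.
  D4: dirty, but its reads are unchanged (B10 unchanged); cached -9 stands.
  B8: dirty, but its reads are unchanged (D4 unchanged, B10 unchanged); cached -9 stands.
  H7: a read changed (A2 -3->0) — executes, giving 0.
  B3: a read changed (H7 -3->0) — executes, giving 0.
  A8: a read changed (B3 -3->0; F3 3->0) — executes, giving 0.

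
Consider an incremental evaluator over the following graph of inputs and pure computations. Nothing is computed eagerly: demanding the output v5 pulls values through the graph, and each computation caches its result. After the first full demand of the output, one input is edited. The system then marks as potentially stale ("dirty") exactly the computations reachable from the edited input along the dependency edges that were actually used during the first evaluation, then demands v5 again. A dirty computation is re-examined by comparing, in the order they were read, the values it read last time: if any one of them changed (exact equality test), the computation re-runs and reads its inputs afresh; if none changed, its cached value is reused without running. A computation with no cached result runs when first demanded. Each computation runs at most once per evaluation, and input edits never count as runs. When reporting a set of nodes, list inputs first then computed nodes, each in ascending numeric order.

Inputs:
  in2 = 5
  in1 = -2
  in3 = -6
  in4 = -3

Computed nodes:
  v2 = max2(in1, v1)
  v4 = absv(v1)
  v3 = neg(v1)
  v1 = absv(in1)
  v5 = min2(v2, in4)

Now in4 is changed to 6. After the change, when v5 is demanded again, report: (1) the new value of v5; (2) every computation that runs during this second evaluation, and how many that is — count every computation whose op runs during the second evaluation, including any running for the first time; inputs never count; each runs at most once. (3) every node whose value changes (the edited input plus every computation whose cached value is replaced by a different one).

Initial pass — values computed on the first demand:
  v1 = absv(-2) = 2
  v2 = max2(-2, 2) = 2
  v5 = min2(2, -3) = -3

Second demand — change propagation:
  v5: re-runs because in4 -3->6; new result 2.

v5 now evaluates to 2.
Run set: v5 (1 run).
Changed values: in4, v5.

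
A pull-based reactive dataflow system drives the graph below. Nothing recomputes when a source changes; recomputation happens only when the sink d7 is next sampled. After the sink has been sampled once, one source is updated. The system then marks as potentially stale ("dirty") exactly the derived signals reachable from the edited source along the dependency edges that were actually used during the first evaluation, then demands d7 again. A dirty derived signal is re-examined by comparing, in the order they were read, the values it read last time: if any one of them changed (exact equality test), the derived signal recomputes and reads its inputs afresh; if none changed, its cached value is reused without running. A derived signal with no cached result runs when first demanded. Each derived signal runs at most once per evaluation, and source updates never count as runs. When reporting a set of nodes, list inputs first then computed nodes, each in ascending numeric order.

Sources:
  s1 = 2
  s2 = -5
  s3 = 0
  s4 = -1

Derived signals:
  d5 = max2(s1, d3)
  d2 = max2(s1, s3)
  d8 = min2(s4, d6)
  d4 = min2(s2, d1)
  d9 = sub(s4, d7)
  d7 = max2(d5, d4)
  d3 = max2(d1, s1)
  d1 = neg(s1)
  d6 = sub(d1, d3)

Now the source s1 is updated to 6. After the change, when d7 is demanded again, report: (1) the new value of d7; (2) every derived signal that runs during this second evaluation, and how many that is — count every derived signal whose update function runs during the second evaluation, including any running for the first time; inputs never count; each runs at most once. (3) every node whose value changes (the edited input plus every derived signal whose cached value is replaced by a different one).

New value of d7: 6.
Derived signals that run: d1, d3, d4, d5, d7 — 5 in total.
Values that change: s1, d1, d3, d4, d5, d7.

First evaluation (everything demanded from the output):
  d1 = neg(2) = -2
  d3 = max2(-2, 2) = 2
  d4 = min2(-5, -2) = -5
  d5 = max2(2, 2) = 2
  d7 = max2(2, -5) = 2

Propagation after the edit:
  d1: runs — s1 2->6; result -6.
  d3: runs — d1 -2->-6; s1 2->6; result 6.
  d4: runs — d1 -2->-6; result -6.
  d5: runs — s1 2->6; d3 2->6; result 6.
  d7: runs — d5 2->6; d4 -5->-6; result 6.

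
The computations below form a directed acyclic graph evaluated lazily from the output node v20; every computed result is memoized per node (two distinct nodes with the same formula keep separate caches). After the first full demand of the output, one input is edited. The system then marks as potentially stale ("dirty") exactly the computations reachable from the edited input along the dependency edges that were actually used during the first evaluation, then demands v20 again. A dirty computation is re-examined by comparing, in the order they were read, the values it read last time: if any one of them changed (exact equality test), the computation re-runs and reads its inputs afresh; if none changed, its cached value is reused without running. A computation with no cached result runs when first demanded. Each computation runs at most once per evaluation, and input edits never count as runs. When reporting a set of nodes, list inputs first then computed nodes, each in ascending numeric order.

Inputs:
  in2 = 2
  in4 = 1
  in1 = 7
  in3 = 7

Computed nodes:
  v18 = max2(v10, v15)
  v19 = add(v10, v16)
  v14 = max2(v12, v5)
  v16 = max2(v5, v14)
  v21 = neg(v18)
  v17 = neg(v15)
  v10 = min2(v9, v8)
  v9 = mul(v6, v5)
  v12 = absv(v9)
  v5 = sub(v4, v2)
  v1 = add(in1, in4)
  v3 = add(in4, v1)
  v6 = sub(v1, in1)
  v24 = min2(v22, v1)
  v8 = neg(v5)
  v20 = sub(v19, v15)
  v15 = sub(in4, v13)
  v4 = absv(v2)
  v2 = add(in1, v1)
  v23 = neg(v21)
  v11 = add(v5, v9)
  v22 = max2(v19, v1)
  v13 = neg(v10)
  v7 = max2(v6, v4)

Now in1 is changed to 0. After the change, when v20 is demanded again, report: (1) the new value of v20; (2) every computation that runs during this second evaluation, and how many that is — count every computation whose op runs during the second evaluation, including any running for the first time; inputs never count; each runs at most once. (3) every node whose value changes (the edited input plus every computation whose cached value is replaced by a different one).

First demand of the output computes:
  v1 = add(7, 1) = 8
  v2 = add(7, 8) = 15
  v4 = absv(15) = 15
  v5 = sub(15, 15) = 0
  v6 = sub(8, 7) = 1
  v8 = neg(0) = 0
  v9 = mul(1, 0) = 0
  v10 = min2(0, 0) = 0
  v12 = absv(0) = 0
  v13 = neg(0) = 0
  v14 = max2(0, 0) = 0
  v15 = sub(1, 0) = 1
  v16 = max2(0, 0) = 0
  v19 = add(0, 0) = 0
  v20 = sub(0, 1) = -1

After the edit, cleaning proceeds:
  v1: a read changed (in1 7->0) — executes, giving 1.
  v2: a read changed (in1 7->0; v1 8->1) — executes, giving 1.
  v4: a read changed (v2 15->1) — executes, giving 1.
  v5: a read changed (v4 15->1; v2 15->1) — executes, giving 0 — identical to its old value.
  v6: a read changed (v1 8->1; in1 7->0) — executes, giving 1 — identical to its old value.
  v8: dirty, but its reads are unchanged (v5 unchanged); cached 0 stands.
  v9: dirty, but its reads are unchanged (v6 unchanged, v5 unchanged); cached 0 stands.
  v10: dirty, but its reads are unchanged (v9 unchanged, v8 unchanged); cached 0 stands.
  v12: dirty, but its reads are unchanged (v9 unchanged); cached 0 stands.
  v13: dirty, but its reads are unchanged (v10 unchanged); cached 0 stands.
  v14: dirty, but its reads are unchanged (v12 unchanged, v5 unchanged); cached 0 stands.
  v15: dirty, but its reads are unchanged (in4 unchanged, v13 unchanged); cached 1 stands.
  v16: dirty, but its reads are unchanged (v5 unchanged, v14 unchanged); cached 0 stands.
  v19: dirty, but its reads are unchanged (v10 unchanged, v16 unchanged); cached 0 stands.
  v20: dirty, but its reads are unchanged (v19 unchanged, v15 unchanged); cached -1 stands.

Note where the cutoff bites: v8 is checked, finds nothing changed, and keeps its cache.

Demanding v20 again yields -1.
5 computations run: v1, v2, v4, v5, v6.
The nodes whose values change: in1, v1, v2, v4.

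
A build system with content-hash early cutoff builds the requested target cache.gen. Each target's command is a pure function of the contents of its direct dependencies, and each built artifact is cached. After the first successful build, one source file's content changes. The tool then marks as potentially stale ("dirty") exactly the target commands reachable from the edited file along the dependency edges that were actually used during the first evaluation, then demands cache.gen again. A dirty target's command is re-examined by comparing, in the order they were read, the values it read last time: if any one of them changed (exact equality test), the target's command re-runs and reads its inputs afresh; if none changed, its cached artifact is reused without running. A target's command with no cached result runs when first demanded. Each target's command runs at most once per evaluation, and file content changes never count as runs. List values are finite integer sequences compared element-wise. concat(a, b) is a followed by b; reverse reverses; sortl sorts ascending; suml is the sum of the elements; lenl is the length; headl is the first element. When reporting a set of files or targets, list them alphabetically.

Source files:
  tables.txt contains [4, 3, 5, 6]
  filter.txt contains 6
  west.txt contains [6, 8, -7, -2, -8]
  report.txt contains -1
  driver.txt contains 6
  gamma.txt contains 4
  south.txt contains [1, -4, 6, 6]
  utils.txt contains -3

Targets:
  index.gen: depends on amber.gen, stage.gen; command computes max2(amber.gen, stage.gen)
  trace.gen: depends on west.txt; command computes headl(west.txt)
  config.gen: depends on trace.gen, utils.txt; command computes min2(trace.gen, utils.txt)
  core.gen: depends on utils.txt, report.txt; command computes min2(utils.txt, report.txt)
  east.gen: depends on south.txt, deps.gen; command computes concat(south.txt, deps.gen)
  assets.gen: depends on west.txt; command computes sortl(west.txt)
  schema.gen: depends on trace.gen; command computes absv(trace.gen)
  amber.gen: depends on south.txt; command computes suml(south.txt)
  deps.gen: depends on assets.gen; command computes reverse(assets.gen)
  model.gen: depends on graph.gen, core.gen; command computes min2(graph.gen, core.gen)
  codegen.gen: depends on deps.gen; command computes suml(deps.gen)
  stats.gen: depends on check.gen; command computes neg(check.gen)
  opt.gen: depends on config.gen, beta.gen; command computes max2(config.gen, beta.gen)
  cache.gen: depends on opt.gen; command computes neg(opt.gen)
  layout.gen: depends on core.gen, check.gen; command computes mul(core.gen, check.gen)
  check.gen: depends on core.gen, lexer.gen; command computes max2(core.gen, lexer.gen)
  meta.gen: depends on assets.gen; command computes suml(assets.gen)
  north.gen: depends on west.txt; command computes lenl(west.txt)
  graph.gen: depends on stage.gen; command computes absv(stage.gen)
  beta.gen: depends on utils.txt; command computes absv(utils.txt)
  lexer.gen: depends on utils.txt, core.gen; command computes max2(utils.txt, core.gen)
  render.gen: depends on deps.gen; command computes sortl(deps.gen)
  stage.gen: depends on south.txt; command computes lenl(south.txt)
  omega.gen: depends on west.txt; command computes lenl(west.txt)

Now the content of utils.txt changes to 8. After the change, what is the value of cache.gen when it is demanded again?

First evaluation (everything demanded from the output):
  beta.gen = absv(-3) = 3
  trace.gen = headl([6, 8, -7, -2, -8]) = 6
  config.gen = min2(6, -3) = -3
  opt.gen = max2(-3, 3) = 3
  cache.gen = neg(3) = -3

Propagation after the edit:
  beta.gen: runs — utils.txt -3->8; result 8.
  config.gen: runs — utils.txt -3->8; result 6.
  opt.gen: runs — config.gen -3->6; beta.gen 3->8; result 8.
  cache.gen: runs — opt.gen 3->8; result -8.

New value of cache.gen: -8.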